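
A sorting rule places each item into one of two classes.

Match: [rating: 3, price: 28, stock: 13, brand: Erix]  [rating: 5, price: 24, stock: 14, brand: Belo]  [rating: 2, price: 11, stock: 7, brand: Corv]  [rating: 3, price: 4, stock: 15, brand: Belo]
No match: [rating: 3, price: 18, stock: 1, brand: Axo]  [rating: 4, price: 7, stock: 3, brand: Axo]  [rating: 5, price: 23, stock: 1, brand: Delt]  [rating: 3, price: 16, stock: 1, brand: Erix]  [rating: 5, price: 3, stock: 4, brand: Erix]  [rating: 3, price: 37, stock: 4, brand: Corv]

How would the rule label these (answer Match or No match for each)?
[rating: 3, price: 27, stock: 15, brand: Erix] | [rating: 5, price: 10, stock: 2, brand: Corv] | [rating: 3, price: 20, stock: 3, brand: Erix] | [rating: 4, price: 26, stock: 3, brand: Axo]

The pattern is that an item is 'Match' exactly when: stock ≥ 7.
[rating: 3, price: 27, stock: 15, brand: Erix] — stock = 15, hence Match.
[rating: 5, price: 10, stock: 2, brand: Corv] — stock = 2, hence No match.
[rating: 3, price: 20, stock: 3, brand: Erix] — stock = 3, hence No match.
[rating: 4, price: 26, stock: 3, brand: Axo] — stock = 3, hence No match.

Match, No match, No match, No match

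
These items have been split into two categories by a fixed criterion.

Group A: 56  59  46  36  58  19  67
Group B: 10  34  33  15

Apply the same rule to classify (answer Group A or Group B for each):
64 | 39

The common property of the 'Group A' items is: digit sum ≥ 8. No 'Group B' item has it.

Group A, Group A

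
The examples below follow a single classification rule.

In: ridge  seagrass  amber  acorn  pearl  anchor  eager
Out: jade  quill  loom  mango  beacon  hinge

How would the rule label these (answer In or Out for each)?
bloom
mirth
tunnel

Out, In, Out

The simplest hypothesis consistent with all the labels is: contains 'r'.
Out: bloom, since no 'r'.
In: mirth, since has 'r'.
Out: tunnel, since no 'r'.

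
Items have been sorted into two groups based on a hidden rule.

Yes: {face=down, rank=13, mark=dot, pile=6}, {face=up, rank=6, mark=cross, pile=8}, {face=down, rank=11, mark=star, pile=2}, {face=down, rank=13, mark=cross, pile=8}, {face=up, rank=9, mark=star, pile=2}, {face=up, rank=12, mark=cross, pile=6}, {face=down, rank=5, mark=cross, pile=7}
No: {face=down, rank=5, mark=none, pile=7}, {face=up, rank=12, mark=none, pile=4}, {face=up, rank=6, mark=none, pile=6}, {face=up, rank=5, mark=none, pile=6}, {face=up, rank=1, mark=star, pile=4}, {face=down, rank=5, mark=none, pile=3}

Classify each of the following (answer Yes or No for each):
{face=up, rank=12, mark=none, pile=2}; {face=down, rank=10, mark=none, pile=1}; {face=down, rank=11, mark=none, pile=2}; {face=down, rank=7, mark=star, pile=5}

The distinguishing property — mark is not none AND rank ≥ 5 — holds for all the 'Yes' cases and none of the 'No' cases.

No, No, No, Yes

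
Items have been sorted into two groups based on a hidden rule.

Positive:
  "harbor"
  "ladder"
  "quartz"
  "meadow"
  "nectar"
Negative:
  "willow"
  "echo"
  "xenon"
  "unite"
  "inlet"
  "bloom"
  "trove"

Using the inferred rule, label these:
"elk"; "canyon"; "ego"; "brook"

Negative, Positive, Negative, Negative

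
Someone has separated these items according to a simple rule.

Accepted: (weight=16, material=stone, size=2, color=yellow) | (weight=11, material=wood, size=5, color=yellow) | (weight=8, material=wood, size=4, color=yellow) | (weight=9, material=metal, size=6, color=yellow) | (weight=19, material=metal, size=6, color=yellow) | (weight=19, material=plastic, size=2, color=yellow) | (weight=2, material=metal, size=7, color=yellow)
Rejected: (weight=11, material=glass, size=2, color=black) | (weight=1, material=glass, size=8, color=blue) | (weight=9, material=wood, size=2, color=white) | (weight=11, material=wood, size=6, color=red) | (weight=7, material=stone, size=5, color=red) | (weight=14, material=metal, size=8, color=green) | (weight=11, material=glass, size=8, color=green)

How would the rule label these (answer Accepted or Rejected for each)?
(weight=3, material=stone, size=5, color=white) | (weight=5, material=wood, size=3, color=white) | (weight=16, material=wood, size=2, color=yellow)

Rejected, Rejected, Accepted

All 'Accepted' examples share one property — color is yellow — and every 'Rejected' example lacks it.
(weight=3, material=stone, size=5, color=white): Rejected (color is white). (weight=5, material=wood, size=3, color=white): Rejected (color is white). (weight=16, material=wood, size=2, color=yellow): Accepted (color is yellow).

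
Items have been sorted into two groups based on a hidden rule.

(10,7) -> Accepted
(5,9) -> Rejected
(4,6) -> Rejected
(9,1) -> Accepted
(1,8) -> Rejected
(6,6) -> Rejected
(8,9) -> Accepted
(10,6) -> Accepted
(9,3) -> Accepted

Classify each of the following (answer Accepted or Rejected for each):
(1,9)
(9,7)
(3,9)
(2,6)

Rejected, Accepted, Rejected, Rejected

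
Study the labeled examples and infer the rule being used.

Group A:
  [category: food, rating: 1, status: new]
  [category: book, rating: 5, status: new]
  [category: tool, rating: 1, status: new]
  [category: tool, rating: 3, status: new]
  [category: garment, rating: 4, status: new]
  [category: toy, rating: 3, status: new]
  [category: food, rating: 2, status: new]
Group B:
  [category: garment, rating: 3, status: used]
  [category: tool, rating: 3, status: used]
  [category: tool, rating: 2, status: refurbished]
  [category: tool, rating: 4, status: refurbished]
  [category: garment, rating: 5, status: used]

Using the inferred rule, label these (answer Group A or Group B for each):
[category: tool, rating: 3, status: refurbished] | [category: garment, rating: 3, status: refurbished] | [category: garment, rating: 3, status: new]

Group B, Group B, Group A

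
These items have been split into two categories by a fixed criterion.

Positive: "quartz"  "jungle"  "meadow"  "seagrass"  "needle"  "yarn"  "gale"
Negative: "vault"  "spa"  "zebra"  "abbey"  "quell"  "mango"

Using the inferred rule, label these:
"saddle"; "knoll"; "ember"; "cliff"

The rule appears to be: even length.
"saddle": Positive (length 6). "knoll": Negative (length 5). "ember": Negative (length 5). "cliff": Negative (length 5).

Positive, Negative, Negative, Negative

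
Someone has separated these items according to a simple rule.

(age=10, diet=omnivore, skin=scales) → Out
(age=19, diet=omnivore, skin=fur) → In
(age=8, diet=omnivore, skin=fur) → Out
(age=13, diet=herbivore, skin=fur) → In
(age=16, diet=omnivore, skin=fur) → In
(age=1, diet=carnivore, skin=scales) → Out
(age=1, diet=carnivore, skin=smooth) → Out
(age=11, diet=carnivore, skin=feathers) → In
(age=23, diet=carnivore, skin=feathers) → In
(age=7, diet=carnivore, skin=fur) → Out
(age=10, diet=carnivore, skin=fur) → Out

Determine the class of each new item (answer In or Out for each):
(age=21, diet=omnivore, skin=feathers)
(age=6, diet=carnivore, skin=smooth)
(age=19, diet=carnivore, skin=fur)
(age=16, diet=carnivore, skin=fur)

'In' ⟺ age ≥ 11.
(age=21, diet=omnivore, skin=feathers): In (age = 21).
(age=6, diet=carnivore, skin=smooth): Out (age = 6).
(age=19, diet=carnivore, skin=fur): In (age = 19).
(age=16, diet=carnivore, skin=fur): In (age = 16).

In, Out, In, In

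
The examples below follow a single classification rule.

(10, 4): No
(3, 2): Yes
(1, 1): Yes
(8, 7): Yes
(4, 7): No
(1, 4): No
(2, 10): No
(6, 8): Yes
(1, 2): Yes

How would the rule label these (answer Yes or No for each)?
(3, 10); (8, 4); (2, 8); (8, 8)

The classifier is using: |first − second| ≤ 2.
(3, 10): |3−10| = 7, does not pass → No.
(8, 4): |8−4| = 4, does not pass → No.
(2, 8): |2−8| = 6, does not pass → No.
(8, 8): |8−8| = 0, checks out → Yes.

No, No, No, Yes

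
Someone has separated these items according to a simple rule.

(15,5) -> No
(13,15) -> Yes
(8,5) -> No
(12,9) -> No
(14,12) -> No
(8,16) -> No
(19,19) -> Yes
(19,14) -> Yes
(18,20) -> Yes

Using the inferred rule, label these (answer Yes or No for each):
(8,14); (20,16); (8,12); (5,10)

Every 'Yes' example satisfies: sum ≥ 28. None of the 'No' examples do.
No: (8,14), since 8+14 = 22. Yes: (20,16), since 20+16 = 36. No: (8,12), since 8+12 = 20. No: (5,10), since 5+10 = 15.

No, Yes, No, No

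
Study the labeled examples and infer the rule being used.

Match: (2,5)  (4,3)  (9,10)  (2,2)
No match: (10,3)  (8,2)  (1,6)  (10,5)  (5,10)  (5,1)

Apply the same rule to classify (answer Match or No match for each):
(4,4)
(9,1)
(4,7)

Match, No match, Match

The classifier is using: |first − second| ≤ 3.
(4,4) — |4−4| = 0, hence Match. (9,1) — |9−1| = 8, hence No match. (4,7) — |4−7| = 3, hence Match.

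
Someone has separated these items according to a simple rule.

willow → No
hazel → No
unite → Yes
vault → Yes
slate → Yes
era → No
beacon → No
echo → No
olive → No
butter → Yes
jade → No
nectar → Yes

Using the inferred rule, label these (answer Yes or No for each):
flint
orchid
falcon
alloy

Yes, No, No, No

The common property of the 'Yes' items is: contains 't'. No 'No' item has it.
flint → has 't' → Yes. orchid → no 't' → No. falcon → no 't' → No. alloy → no 't' → No.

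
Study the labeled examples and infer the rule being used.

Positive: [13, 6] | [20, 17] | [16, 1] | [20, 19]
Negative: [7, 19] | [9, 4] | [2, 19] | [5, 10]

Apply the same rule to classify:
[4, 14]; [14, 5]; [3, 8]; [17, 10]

Rule: first ≥ 10. This holds for each 'Positive' example and fails for each 'Negative' one.
[4, 14]: first 4 — does not satisfy this, so Negative. [14, 5]: first 14 — qualifies, so Positive. [3, 8]: first 3 — does not satisfy this, so Negative. [17, 10]: first 17 — qualifies, so Positive.

Negative, Positive, Negative, Positive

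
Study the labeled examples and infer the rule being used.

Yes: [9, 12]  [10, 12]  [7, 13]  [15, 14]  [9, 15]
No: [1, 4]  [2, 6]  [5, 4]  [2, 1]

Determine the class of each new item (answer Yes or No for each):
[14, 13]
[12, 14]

The simplest hypothesis consistent with all the labels is: sum ≥ 20.
Yes: [14, 13], since 14+13 = 27. Yes: [12, 14], since 12+14 = 26.

Yes, Yes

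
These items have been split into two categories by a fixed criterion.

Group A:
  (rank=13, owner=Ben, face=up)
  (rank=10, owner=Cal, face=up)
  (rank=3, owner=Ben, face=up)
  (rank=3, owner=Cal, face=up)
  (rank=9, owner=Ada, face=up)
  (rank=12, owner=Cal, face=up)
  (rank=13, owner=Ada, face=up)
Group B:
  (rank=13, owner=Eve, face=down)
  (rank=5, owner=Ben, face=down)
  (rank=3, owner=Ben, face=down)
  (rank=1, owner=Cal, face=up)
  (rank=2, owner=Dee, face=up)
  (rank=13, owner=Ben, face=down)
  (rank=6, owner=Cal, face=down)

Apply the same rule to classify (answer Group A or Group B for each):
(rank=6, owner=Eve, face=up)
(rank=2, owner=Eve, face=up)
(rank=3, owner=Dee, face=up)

Group A, Group B, Group A

'Group A' ⟺ face is up AND rank ≥ 3.
Group A: (rank=6, owner=Eve, face=up), since face is up, rank = 6. Group B: (rank=2, owner=Eve, face=up), since face is up, rank = 2. Group A: (rank=3, owner=Dee, face=up), since face is up, rank = 3.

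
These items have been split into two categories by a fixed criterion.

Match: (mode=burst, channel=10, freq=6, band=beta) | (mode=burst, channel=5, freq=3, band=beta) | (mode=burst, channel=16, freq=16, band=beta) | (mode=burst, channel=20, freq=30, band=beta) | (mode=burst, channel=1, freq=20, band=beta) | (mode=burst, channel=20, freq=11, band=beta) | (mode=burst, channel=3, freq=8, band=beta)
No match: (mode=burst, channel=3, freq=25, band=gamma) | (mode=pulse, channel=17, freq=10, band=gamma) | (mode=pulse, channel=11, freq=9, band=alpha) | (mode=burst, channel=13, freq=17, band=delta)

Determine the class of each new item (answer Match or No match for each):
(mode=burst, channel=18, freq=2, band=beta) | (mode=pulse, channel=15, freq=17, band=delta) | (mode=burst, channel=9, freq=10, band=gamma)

The simplest hypothesis consistent with all the labels is: band is beta.
(mode=burst, channel=18, freq=2, band=beta): band is beta, fits → Match. (mode=pulse, channel=15, freq=17, band=delta): band is delta, does not satisfy this → No match. (mode=burst, channel=9, freq=10, band=gamma): band is gamma, does not satisfy this → No match.

Match, No match, No match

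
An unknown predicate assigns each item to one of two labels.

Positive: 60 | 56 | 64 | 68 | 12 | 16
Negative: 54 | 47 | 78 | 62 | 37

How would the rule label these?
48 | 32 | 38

Positive, Positive, Negative

Rule: multiple of 4. This holds for each 'Positive' example and fails for each 'Negative' one.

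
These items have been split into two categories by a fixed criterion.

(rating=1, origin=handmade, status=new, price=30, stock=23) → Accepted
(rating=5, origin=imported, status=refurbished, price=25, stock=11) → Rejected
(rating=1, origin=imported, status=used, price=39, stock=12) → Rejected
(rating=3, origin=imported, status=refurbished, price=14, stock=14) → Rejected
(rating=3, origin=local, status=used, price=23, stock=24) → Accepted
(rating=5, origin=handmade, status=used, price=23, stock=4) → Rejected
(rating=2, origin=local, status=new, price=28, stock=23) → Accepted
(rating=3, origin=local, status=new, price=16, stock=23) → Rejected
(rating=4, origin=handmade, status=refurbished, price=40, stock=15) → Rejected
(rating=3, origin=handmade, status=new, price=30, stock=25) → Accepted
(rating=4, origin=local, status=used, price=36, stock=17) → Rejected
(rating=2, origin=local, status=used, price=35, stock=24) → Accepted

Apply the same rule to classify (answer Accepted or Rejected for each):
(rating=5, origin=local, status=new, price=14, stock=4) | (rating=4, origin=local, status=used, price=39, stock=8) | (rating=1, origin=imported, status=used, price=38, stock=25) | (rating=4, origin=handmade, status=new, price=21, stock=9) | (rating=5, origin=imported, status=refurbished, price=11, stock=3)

Rejected, Rejected, Accepted, Rejected, Rejected

The classifier is using: price ≥ 23 AND stock ≥ 23.
(rating=5, origin=local, status=new, price=14, stock=4): Rejected (price = 14, stock = 4). (rating=4, origin=local, status=used, price=39, stock=8): Rejected (price = 39, stock = 8). (rating=1, origin=imported, status=used, price=38, stock=25): Accepted (price = 38, stock = 25). (rating=4, origin=handmade, status=new, price=21, stock=9): Rejected (price = 21, stock = 9). (rating=5, origin=imported, status=refurbished, price=11, stock=3): Rejected (price = 11, stock = 3).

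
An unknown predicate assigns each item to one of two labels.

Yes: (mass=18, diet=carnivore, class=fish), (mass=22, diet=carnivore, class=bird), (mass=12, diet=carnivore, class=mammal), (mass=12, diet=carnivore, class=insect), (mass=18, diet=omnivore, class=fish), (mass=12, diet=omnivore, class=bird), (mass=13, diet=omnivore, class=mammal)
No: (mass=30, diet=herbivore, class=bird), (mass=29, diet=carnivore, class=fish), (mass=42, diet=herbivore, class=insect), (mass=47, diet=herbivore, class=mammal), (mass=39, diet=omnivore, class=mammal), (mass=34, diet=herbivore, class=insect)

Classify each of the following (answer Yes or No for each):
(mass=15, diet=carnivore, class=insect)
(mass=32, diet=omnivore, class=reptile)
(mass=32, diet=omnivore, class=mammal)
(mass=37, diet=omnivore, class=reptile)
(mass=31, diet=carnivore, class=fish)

The pattern is that an item is 'Yes' exactly when: mass ≤ 22.

Yes, No, No, No, No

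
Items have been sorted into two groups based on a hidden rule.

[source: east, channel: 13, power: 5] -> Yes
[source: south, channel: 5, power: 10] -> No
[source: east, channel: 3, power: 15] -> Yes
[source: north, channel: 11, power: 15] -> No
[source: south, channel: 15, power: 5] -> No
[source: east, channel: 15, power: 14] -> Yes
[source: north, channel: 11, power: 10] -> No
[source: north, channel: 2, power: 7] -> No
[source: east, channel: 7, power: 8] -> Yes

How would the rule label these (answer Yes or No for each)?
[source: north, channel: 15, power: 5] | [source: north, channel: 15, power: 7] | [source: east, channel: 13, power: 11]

'Yes' ⟺ source is east.
[source: north, channel: 15, power: 5] → source is north → No. [source: north, channel: 15, power: 7] → source is north → No. [source: east, channel: 13, power: 11] → source is east → Yes.

No, No, Yes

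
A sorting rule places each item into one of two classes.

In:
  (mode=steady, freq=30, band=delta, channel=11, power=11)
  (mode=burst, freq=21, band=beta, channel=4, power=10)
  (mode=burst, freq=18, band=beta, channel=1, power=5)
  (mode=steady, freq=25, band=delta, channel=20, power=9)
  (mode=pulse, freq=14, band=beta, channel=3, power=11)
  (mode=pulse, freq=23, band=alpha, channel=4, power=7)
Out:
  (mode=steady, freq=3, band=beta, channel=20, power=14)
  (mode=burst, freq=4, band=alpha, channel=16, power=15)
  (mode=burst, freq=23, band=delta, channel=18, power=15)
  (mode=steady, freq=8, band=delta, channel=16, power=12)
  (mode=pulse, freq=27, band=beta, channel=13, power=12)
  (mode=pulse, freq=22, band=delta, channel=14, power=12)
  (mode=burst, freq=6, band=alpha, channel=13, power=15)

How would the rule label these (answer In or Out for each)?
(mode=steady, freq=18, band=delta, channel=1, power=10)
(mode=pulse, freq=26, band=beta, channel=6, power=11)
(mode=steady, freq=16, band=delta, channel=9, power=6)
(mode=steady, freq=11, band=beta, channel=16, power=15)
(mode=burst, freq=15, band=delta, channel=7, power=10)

In, In, In, Out, In

The simplest hypothesis consistent with all the labels is: power ≤ 11.
(mode=steady, freq=18, band=delta, channel=1, power=10): In (power = 10). (mode=pulse, freq=26, band=beta, channel=6, power=11): In (power = 11). (mode=steady, freq=16, band=delta, channel=9, power=6): In (power = 6). (mode=steady, freq=11, band=beta, channel=16, power=15): Out (power = 15). (mode=burst, freq=15, band=delta, channel=7, power=10): In (power = 10).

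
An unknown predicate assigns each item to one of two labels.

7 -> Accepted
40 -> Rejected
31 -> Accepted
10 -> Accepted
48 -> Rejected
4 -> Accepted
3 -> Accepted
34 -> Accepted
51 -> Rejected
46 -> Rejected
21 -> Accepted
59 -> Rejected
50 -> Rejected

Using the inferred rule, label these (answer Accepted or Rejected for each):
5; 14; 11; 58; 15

The classifier is using: at most 34.
5 → 5 ≤ 34 → Accepted. 14 → 14 ≤ 34 → Accepted. 11 → 11 ≤ 34 → Accepted. 58 → 58 > 34 → Rejected. 15 → 15 ≤ 34 → Accepted.

Accepted, Accepted, Accepted, Rejected, Accepted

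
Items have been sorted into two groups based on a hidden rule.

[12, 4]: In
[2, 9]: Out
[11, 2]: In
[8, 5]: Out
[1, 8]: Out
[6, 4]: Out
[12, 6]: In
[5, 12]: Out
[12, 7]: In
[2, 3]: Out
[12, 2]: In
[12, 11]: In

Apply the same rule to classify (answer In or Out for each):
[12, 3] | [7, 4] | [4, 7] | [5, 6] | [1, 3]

In, Out, Out, Out, Out

The distinguishing property — first ≥ 9 — holds for all the 'In' cases and none of the 'Out' cases.
[12, 3]: first 12, checks out → In. [7, 4]: first 7, does not fit → Out. [4, 7]: first 4, does not fit → Out. [5, 6]: first 5, does not fit → Out. [1, 3]: first 1, does not fit → Out.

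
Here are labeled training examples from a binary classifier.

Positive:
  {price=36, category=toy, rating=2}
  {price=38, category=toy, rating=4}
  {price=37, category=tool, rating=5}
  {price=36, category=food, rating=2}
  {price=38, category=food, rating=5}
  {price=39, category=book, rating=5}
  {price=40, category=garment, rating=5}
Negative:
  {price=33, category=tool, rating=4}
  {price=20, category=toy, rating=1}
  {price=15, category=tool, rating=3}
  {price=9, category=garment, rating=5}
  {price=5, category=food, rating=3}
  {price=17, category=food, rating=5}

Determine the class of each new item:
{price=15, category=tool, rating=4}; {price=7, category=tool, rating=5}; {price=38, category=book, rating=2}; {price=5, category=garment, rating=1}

Negative, Negative, Positive, Negative

All 'Positive' examples share one property — price ≥ 36 — and every 'Negative' example lacks it.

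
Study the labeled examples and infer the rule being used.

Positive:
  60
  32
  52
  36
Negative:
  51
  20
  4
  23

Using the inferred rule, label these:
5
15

Negative, Negative

The pattern is that an item is 'Positive' exactly when: even AND at least 23.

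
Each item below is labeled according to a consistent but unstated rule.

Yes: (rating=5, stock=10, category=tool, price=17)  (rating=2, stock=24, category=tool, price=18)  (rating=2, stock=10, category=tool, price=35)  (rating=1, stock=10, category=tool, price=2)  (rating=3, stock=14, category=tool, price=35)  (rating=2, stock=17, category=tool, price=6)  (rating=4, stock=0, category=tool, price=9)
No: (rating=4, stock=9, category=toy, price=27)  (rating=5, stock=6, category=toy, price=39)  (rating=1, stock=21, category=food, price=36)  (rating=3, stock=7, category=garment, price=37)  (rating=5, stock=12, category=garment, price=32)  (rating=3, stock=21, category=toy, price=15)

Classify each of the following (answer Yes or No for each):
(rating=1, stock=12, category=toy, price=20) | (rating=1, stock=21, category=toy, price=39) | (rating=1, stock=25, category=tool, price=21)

No, No, Yes

The simplest hypothesis consistent with all the labels is: category is tool.
(rating=1, stock=12, category=toy, price=20) → category is toy → No.
(rating=1, stock=21, category=toy, price=39) → category is toy → No.
(rating=1, stock=25, category=tool, price=21) → category is tool → Yes.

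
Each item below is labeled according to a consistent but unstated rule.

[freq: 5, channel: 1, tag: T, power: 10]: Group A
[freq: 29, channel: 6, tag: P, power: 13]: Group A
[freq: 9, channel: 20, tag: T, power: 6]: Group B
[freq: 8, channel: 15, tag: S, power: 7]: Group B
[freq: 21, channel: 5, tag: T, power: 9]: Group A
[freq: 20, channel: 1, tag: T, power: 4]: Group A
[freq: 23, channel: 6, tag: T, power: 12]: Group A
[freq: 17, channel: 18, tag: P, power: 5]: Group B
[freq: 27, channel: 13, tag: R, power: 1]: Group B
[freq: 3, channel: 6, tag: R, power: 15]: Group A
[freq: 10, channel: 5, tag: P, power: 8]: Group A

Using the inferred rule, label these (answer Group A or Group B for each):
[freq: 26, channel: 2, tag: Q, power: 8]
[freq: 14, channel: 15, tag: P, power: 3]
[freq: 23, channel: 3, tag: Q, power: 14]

Group A, Group B, Group A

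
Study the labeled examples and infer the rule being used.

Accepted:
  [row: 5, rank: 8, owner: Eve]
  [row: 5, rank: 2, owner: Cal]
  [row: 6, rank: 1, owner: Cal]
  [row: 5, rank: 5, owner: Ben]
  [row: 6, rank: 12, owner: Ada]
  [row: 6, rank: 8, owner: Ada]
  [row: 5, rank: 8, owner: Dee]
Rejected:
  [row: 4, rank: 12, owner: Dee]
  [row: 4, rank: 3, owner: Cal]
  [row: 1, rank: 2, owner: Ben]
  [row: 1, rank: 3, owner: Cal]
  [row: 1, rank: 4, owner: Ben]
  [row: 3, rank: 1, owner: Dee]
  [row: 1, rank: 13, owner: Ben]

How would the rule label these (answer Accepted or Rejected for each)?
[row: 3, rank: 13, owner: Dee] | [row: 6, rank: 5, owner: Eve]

The classifier is using: row ≥ 5.
[row: 3, rank: 13, owner: Dee]: row = 3, fails this test → Rejected.
[row: 6, rank: 5, owner: Eve]: row = 6, checks out → Accepted.

Rejected, Accepted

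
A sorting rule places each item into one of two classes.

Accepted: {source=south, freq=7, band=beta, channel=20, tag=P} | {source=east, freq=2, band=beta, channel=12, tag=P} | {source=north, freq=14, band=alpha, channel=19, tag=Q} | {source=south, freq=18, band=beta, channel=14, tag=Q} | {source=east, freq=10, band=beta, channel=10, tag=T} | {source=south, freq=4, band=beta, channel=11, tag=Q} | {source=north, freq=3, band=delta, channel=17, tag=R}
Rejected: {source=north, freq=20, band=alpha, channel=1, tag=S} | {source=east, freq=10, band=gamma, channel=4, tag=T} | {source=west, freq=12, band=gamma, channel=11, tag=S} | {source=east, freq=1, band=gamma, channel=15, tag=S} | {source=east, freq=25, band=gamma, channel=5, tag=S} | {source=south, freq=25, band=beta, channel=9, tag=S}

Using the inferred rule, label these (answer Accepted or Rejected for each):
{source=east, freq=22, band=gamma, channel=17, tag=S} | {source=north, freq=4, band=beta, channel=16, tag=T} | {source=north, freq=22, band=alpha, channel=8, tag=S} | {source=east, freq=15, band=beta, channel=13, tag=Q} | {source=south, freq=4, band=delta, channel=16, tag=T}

Rejected, Accepted, Rejected, Accepted, Accepted

One predicate separates the groups cleanly: tag is not S AND channel ≥ 5.
{source=east, freq=22, band=gamma, channel=17, tag=S}: tag is S, channel = 17 — doesn't match, so Rejected.
{source=north, freq=4, band=beta, channel=16, tag=T}: tag is T, channel = 16 — has this property, so Accepted.
{source=north, freq=22, band=alpha, channel=8, tag=S}: tag is S, channel = 8 — doesn't match, so Rejected.
{source=east, freq=15, band=beta, channel=13, tag=Q}: tag is Q, channel = 13 — has this property, so Accepted.
{source=south, freq=4, band=delta, channel=16, tag=T}: tag is T, channel = 16 — has this property, so Accepted.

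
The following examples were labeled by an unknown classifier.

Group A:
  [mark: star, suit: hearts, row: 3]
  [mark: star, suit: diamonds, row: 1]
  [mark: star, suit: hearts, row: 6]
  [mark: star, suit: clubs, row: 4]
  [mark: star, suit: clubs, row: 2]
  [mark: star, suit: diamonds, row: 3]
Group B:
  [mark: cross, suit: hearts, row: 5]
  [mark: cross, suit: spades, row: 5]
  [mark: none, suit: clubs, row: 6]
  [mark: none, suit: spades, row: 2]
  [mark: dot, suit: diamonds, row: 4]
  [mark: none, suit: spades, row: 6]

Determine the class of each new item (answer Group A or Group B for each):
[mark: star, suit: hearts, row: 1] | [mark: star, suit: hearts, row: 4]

'Group A' ⟺ mark is star.
Group A: [mark: star, suit: hearts, row: 1], since mark is star. Group A: [mark: star, suit: hearts, row: 4], since mark is star.

Group A, Group A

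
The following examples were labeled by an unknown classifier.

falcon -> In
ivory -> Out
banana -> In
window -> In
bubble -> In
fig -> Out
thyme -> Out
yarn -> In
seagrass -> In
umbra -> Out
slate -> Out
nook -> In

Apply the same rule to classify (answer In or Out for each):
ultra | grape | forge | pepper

Checking candidate rules against both groups, what survives is: even length.
ultra → length 5 → Out.
grape → length 5 → Out.
forge → length 5 → Out.
pepper → length 6 → In.

Out, Out, Out, In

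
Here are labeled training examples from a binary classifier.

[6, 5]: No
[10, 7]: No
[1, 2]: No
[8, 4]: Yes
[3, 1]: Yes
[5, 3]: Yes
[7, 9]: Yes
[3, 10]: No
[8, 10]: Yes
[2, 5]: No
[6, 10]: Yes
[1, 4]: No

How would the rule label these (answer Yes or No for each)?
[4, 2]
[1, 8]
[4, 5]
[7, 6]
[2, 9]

Yes, No, No, No, No

The common property of the 'Yes' items is: sum is even. No 'No' item has it.
[4, 2]: Yes (4+2 = 6). [1, 8]: No (1+8 = 9). [4, 5]: No (4+5 = 9). [7, 6]: No (7+6 = 13). [2, 9]: No (2+9 = 11).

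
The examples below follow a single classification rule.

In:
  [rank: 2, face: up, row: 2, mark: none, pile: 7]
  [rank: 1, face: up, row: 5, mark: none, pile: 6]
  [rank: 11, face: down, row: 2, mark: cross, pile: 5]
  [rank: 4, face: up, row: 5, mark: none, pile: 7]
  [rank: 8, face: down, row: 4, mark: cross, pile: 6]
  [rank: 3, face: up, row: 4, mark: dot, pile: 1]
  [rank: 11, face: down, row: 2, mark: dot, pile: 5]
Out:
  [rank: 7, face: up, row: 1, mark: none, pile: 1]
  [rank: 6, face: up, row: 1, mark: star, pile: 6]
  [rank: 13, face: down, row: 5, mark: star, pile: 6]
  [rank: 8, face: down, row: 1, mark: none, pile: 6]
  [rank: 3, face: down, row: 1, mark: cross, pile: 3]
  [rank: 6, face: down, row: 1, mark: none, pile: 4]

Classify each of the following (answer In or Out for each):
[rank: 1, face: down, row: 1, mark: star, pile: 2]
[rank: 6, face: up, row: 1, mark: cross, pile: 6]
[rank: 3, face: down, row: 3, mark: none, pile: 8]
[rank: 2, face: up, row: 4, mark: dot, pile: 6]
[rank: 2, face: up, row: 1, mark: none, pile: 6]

The classifier is using: rank ≤ 11 AND row ≥ 2.
[rank: 1, face: down, row: 1, mark: star, pile: 2]: rank = 1, row = 1, lacks this property → Out.
[rank: 6, face: up, row: 1, mark: cross, pile: 6]: rank = 6, row = 1, lacks this property → Out.
[rank: 3, face: down, row: 3, mark: none, pile: 8]: rank = 3, row = 3, satisfies this → In.
[rank: 2, face: up, row: 4, mark: dot, pile: 6]: rank = 2, row = 4, satisfies this → In.
[rank: 2, face: up, row: 1, mark: none, pile: 6]: rank = 2, row = 1, lacks this property → Out.

Out, Out, In, In, Out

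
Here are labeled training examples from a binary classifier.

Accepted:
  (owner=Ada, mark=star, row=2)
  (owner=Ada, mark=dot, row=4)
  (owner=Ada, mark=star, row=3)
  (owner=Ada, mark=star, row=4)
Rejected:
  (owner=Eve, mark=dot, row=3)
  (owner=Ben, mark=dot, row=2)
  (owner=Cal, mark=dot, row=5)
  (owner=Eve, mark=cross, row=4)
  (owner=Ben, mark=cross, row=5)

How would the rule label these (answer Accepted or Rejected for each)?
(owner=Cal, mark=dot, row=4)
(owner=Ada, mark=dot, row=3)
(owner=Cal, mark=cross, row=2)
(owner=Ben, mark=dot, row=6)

Comparing the two groups points to one rule — owner is Ada.

Rejected, Accepted, Rejected, Rejected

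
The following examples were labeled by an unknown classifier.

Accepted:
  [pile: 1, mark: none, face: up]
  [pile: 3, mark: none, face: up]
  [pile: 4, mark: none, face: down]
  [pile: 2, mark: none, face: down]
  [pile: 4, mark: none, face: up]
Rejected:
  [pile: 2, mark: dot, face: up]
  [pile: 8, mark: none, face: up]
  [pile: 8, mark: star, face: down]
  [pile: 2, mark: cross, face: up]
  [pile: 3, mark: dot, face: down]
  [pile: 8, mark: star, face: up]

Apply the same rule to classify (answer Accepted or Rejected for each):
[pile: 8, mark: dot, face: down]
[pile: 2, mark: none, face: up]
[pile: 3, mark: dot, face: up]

Rejected, Accepted, Rejected

Rule: mark is none AND pile ≤ 4. This holds for each 'Accepted' example and fails for each 'Rejected' one.
[pile: 8, mark: dot, face: down]: mark is dot, pile = 8 — fails this test, so Rejected. [pile: 2, mark: none, face: up]: mark is none, pile = 2 — fits, so Accepted. [pile: 3, mark: dot, face: up]: mark is dot, pile = 3 — fails this test, so Rejected.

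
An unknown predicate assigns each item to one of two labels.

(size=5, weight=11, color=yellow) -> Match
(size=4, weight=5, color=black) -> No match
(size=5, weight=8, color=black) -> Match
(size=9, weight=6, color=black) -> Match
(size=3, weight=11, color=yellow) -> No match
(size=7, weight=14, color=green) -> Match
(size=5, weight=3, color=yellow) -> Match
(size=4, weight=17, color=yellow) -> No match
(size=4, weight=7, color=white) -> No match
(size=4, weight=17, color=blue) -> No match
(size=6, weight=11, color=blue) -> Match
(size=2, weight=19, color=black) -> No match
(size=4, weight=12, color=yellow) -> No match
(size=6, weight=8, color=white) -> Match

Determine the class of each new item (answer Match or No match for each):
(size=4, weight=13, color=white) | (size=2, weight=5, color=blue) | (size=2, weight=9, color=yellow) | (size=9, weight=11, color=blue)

No match, No match, No match, Match

All 'Match' examples share one property — size ≥ 5 — and every 'No match' example lacks it.
(size=4, weight=13, color=white) — size = 4, hence No match. (size=2, weight=5, color=blue) — size = 2, hence No match. (size=2, weight=9, color=yellow) — size = 2, hence No match. (size=9, weight=11, color=blue) — size = 9, hence Match.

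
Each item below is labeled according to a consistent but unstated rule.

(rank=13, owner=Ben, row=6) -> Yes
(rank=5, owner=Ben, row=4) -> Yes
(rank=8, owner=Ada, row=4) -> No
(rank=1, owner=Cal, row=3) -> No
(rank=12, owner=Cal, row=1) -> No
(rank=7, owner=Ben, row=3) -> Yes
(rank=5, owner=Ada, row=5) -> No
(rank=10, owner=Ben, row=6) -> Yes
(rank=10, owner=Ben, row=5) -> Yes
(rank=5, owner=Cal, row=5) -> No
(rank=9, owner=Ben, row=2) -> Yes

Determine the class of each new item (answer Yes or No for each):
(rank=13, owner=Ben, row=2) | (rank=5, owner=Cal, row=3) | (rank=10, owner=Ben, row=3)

Yes, No, Yes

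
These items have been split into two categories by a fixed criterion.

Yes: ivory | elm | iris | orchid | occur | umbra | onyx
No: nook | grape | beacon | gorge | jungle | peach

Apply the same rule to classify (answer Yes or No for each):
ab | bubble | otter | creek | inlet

Comparing the two groups points to one rule — starts with a vowel.

Yes, No, Yes, No, Yes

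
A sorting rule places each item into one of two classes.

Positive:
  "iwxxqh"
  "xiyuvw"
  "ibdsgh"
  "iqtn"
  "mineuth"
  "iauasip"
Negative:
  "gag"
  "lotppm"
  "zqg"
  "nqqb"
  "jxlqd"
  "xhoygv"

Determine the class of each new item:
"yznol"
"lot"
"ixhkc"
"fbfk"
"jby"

Negative, Negative, Positive, Negative, Negative

Looking at the examples, the only property every 'Positive' case has and every 'Negative' case lacks is: contains 'i'.
Negative: "yznol", since no 'i'. Negative: "lot", since no 'i'. Positive: "ixhkc", since has 'i'. Negative: "fbfk", since no 'i'. Negative: "jby", since no 'i'.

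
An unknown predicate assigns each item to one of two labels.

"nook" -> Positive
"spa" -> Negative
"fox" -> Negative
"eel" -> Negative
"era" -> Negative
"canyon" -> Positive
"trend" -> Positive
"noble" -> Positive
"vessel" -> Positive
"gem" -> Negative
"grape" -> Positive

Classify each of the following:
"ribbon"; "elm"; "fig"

A rule that fits every label: length ≥ 4 — true of each 'Positive' example, false of each 'Negative' one.
Positive: "ribbon", since length 6.
Negative: "elm", since length 3.
Negative: "fig", since length 3.

Positive, Negative, Negative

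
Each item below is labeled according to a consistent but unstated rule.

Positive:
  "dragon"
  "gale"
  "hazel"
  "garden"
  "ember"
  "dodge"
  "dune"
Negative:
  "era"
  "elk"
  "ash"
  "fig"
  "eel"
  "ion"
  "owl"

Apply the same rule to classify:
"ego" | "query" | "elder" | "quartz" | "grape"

The pattern is that an item is 'Positive' exactly when: length ≥ 4.
"ego": length 3, fails the rule → Negative.
"query": length 5, passes → Positive.
"elder": length 5, passes → Positive.
"quartz": length 6, passes → Positive.
"grape": length 5, passes → Positive.

Negative, Positive, Positive, Positive, Positive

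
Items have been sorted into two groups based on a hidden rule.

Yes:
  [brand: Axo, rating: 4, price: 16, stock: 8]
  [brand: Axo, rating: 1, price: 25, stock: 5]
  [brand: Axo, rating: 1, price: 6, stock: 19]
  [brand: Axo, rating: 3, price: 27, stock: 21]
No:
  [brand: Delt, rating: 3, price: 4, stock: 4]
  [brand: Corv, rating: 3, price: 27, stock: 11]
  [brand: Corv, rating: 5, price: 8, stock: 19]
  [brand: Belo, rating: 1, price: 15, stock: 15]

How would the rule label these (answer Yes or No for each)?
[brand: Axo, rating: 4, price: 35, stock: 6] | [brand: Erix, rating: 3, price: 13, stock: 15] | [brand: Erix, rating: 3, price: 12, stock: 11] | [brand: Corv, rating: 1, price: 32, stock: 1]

Yes, No, No, No

A rule that fits every label: brand is Axo — true of each 'Yes' example, false of each 'No' one.
[brand: Axo, rating: 4, price: 35, stock: 6]: brand is Axo, meets the rule → Yes. [brand: Erix, rating: 3, price: 13, stock: 15]: brand is Erix, lacks this property → No. [brand: Erix, rating: 3, price: 12, stock: 11]: brand is Erix, lacks this property → No. [brand: Corv, rating: 1, price: 32, stock: 1]: brand is Corv, lacks this property → No.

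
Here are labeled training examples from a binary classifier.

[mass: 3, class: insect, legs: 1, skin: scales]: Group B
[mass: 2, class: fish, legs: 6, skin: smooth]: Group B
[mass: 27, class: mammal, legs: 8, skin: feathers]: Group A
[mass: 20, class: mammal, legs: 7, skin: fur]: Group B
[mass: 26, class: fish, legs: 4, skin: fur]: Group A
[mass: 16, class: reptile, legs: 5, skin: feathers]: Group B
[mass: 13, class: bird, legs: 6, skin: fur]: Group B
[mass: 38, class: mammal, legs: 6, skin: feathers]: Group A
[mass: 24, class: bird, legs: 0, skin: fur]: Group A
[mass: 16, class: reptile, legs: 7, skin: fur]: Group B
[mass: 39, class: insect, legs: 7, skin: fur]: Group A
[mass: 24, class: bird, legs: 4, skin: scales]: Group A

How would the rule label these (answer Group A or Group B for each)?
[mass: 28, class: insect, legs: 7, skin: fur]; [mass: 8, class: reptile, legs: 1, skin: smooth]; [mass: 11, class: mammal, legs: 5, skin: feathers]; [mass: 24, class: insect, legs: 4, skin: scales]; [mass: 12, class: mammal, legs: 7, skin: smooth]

Group A, Group B, Group B, Group A, Group B

The rule appears to be: mass ≥ 24.
[mass: 28, class: insect, legs: 7, skin: fur]: Group A (mass = 28).
[mass: 8, class: reptile, legs: 1, skin: smooth]: Group B (mass = 8).
[mass: 11, class: mammal, legs: 5, skin: feathers]: Group B (mass = 11).
[mass: 24, class: insect, legs: 4, skin: scales]: Group A (mass = 24).
[mass: 12, class: mammal, legs: 7, skin: smooth]: Group B (mass = 12).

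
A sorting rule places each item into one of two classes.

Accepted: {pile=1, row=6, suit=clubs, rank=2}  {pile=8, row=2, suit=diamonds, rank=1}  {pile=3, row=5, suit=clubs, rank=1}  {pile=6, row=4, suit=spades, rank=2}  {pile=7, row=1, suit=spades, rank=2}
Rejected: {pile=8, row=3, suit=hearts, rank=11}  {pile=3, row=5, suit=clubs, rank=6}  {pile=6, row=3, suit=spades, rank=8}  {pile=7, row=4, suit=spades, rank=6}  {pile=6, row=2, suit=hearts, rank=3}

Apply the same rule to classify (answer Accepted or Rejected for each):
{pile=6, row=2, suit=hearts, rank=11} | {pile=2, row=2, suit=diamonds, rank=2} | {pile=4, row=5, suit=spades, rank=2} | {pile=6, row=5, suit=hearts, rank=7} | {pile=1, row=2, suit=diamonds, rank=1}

Rejected, Accepted, Accepted, Rejected, Accepted

Rule: rank ≤ 2. This holds for each 'Accepted' example and fails for each 'Rejected' one.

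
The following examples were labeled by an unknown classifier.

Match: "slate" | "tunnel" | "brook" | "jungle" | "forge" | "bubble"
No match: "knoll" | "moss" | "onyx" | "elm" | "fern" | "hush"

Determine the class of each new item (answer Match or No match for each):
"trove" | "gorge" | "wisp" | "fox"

Rule: has ≥ 2 vowels. This holds for each 'Match' example and fails for each 'No match' one.
"trove": 2 vowels — meets the rule, so Match. "gorge": 2 vowels — meets the rule, so Match. "wisp": 1 vowel — does not satisfy this, so No match. "fox": 1 vowel — does not satisfy this, so No match.

Match, Match, No match, No match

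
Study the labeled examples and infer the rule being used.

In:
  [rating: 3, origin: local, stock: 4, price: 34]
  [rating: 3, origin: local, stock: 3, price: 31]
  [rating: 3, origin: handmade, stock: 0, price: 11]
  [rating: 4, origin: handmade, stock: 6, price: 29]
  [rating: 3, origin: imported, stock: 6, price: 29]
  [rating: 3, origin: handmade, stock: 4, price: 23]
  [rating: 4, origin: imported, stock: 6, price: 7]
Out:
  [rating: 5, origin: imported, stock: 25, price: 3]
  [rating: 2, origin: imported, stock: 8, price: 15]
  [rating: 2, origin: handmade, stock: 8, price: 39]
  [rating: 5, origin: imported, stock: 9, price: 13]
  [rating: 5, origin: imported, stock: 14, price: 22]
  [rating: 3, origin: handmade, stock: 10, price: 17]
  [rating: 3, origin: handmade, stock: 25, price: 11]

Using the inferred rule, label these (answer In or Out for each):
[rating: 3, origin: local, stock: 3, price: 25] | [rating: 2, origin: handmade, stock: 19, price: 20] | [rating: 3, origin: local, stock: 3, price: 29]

In, Out, In

One predicate separates the groups cleanly: stock ≤ 6.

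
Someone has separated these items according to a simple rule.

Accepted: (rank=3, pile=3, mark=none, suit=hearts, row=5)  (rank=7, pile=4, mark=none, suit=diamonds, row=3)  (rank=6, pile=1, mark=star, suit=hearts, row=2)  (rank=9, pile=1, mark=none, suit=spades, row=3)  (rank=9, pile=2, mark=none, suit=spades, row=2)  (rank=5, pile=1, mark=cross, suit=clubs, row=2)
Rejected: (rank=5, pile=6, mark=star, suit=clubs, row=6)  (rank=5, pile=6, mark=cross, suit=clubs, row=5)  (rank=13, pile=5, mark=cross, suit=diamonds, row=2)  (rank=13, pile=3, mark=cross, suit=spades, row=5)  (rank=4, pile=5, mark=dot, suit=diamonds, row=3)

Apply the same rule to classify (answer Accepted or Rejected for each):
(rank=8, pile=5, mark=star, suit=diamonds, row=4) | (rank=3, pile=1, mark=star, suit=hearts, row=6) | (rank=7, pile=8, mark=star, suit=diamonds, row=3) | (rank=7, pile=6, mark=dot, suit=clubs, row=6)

Every 'Accepted' example satisfies: rank ≤ 9 AND pile ≤ 4. None of the 'Rejected' examples do.
(rank=8, pile=5, mark=star, suit=diamonds, row=4) — rank = 8, pile = 5, hence Rejected.
(rank=3, pile=1, mark=star, suit=hearts, row=6) — rank = 3, pile = 1, hence Accepted.
(rank=7, pile=8, mark=star, suit=diamonds, row=3) — rank = 7, pile = 8, hence Rejected.
(rank=7, pile=6, mark=dot, suit=clubs, row=6) — rank = 7, pile = 6, hence Rejected.

Rejected, Accepted, Rejected, Rejected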